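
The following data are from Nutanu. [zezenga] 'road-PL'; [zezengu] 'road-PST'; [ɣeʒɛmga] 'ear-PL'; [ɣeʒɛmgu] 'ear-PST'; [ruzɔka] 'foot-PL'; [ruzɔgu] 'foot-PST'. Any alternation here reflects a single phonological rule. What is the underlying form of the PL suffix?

The PL morpheme has two allomorphs, [-ga] and [-ka].
By contrast the PST suffix keeps its initial [g] throughout — that segment must be underlying.
The PL suffix is therefore /-ka/ underlyingly, with post-nasal voicing: voiceless stops become voiced after a nasal.

/-ka/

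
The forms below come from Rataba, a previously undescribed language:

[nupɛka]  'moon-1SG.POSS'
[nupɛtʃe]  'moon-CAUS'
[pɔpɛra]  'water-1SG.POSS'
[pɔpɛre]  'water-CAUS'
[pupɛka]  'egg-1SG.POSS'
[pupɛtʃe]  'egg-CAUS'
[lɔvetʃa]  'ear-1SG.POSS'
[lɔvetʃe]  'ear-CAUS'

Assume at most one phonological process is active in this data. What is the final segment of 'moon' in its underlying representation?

'moon' shows [k] ~ [tʃ] at the end of the stem ([nupɛka] vs [nupɛtʃe]).
If /tʃ/ were underlying and a rule turned it into [k] before the 1SG.POSS suffix, 'ear' would also alternate; but it has [tʃ] in both [lɔvetʃa] and [lɔvetʃe].
The alternation reflects palatalization before a front vowel: /k/ becomes palato-alveolar [tʃ] before a front vowel. /k/ is underlying.

/k/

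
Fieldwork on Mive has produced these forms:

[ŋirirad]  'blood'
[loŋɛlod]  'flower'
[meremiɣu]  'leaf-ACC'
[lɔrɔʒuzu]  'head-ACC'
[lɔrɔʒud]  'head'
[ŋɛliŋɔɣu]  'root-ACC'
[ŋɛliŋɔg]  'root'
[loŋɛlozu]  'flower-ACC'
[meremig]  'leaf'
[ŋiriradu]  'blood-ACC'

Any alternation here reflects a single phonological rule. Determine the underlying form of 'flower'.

/loŋɛloz/

The stem for 'flower' ends in [d] in [loŋɛlod] but [z] in [loŋɛlozu].
Compare 'blood', with invariant [d] in [ŋirirad] and [ŋiriradu]: an analysis with underlying /d/ and a rule producing [z] before the ACC suffix would wrongly predict alternation here too.
The underlying segment must be /z/; voiced fricatives become stops word-finally, yielding [d] there.
Hence 'flower' is /loŋɛloz/ underlyingly.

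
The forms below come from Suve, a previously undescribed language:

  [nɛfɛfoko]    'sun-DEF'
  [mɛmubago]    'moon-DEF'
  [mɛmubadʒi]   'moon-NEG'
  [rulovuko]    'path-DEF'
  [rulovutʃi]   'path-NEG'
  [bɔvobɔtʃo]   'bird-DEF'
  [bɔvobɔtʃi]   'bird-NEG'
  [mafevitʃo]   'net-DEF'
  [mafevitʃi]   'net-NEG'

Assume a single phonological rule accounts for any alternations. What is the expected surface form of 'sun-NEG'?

[nɛfɛfotʃi]

'path' shows [k] ~ [tʃ] at the end of the stem ([rulovuko] vs [rulovutʃi]).
The stem 'net' ([mafevitʃo], [mafevitʃi]) shows [tʃ] unchanged in both environments, so [tʃ] cannot be basic with [k] derived before the DEF suffix.
So /k/ is underlying, and a rule of palatalization before a front vowel — /k/ and /g/ become palato-alveolar [tʃ] and [dʒ] before a front vowel — gives [tʃ].
From [nɛfɛfoko] the stem 'sun' is /nɛfɛfok/; before a front vowel this yields [nɛfɛfotʃi].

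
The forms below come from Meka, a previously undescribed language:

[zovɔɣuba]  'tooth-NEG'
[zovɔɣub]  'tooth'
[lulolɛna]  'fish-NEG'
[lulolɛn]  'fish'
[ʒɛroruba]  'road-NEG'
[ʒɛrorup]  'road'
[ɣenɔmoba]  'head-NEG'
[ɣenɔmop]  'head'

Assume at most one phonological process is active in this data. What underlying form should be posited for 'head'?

/ɣenɔmop/

In [ɣenɔmoba] and [ɣenɔmop] the final segment of 'head' alternates: [b] ~ [p].
The stem 'tooth' ([zovɔɣuba], [zovɔɣub]) shows [b] unchanged in both environments, so [b] cannot be basic with [p] derived in isolation.
So /p/ is underlying, and a rule of intervocalic voicing — voiceless stops become voiced between vowels — gives [b].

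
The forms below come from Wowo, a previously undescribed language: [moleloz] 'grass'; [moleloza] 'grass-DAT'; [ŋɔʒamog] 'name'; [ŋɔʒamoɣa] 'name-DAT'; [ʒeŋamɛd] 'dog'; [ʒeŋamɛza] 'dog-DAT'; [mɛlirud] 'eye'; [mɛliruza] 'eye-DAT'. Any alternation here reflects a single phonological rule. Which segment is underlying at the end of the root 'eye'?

/d/

In [mɛlirud] and [mɛliruza] the final segment of 'eye' alternates: [d] ~ [z].
If /z/ were underlying and a rule turned it into [d] in isolation, 'grass' would also alternate; but it has [z] in both [moleloz] and [moleloza].
The underlying segment must be /d/; voiced stops become fricatives between vowels, yielding [z] there.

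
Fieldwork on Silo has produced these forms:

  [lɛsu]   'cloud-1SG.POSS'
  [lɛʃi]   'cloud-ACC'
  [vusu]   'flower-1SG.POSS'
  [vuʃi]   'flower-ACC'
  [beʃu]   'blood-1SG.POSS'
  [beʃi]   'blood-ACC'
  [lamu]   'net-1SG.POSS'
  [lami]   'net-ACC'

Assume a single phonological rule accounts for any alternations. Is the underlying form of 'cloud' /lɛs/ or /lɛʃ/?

In [lɛsu] and [lɛʃi] the final segment of 'cloud' alternates: [s] ~ [ʃ].
But 'blood' keeps [ʃ] in both environments ([beʃu], [beʃi]), so there is no rule changing /ʃ/ to [s] before the 1SG.POSS suffix.
So /s/ is underlying, and a rule of palatalization before a front vowel — /s/ becomes palato-alveolar [ʃ] before a front vowel — gives [ʃ].

/lɛs/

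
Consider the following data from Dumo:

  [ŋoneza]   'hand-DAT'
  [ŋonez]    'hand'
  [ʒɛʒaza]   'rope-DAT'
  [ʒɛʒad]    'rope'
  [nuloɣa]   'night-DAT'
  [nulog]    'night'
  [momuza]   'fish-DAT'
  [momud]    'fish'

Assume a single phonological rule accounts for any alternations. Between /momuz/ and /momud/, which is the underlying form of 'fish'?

The root 'fish' surfaces as [momuza] and [momud], with a stem-final [z] ~ [d] alternation.
Compare 'hand', with invariant [z] in [ŋoneza] and [ŋonez]: an analysis with underlying /z/ and a rule producing [d] in isolation would wrongly predict alternation here too.
So /d/ is underlying, and a rule of intervocalic spirantization — voiced stops become fricatives between vowels — gives [z].

/momud/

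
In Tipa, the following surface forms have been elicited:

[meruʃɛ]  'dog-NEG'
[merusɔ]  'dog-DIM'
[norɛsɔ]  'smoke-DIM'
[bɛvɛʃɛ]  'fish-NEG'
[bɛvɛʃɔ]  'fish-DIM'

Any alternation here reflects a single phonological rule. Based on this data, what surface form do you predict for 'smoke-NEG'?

[norɛʃɛ]

'dog' shows [s] ~ [ʃ] at the end of the stem ([merusɔ] vs [meruʃɛ]).
But 'fish' keeps [ʃ] in both environments ([bɛvɛʃɔ], [bɛvɛʃɛ]), so there is no rule changing /ʃ/ to [s] before the DIM suffix.
Therefore /s/ is basic and [ʃ] is derived by palatalization before a front vowel (/s/ becomes palato-alveolar [ʃ] before a front vowel).
The one attested form of 'smoke', [norɛsɔ], shows underlying /norɛs/. Applying the same rule before a front vowel gives [norɛʃɛ].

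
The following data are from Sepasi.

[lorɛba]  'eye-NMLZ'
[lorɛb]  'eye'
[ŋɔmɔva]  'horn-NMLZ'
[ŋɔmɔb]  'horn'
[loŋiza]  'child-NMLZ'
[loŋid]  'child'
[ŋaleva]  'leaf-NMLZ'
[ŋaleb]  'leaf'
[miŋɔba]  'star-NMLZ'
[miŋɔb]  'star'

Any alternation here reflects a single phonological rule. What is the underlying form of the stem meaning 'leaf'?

The stem for 'leaf' ends in [v] in [ŋaleva] but [b] in [ŋaleb].
Compare 'eye', with invariant [b] in [lorɛba] and [lorɛb]: an analysis with underlying /b/ and a rule producing [v] before the NMLZ suffix would wrongly predict alternation here too.
Therefore /v/ is basic and [b] is derived by word-final hardening (voiced fricatives become stops word-finally).

/ŋalev/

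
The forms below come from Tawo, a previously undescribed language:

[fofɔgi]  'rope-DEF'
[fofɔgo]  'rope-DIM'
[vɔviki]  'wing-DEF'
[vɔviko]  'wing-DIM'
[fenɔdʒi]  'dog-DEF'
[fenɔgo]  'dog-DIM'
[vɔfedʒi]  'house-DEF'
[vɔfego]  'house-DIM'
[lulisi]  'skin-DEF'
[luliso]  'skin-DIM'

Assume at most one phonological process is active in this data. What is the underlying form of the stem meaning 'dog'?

'dog' shows [dʒ] ~ [g] at the end of the stem ([fenɔdʒi] vs [fenɔgo]).
The stem 'rope' ([fofɔgi], [fofɔgo]) shows [g] unchanged in both environments, so [g] cannot be basic with [dʒ] derived before the DEF suffix.
The alternation reflects depalatalization: palato-alveolar /dʒ/ becomes [g] when no front vowel follows. /dʒ/ is underlying.
Hence 'dog' is /fenɔdʒ/ underlyingly.

/fenɔdʒ/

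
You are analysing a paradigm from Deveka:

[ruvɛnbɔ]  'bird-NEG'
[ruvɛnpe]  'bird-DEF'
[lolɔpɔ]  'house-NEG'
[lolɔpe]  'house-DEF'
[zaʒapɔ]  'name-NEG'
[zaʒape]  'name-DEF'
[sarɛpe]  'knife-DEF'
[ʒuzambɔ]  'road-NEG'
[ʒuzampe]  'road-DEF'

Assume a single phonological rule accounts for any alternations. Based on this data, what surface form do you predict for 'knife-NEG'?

[sarɛpɔ]

The NEG suffix surfaces as [-bɔ] and [-pɔ], depending on the final segment of the stem.
The DEF suffix, which begins with [p], is invariant after every stem; so [p] is not altered by any rule here.
So the underlying form is /-bɔ/, and voiced stops become voiceless after a vowel.
After 'knife', which ends in a vowel, the suffix surfaces as [-pɔ], giving [sarɛpɔ].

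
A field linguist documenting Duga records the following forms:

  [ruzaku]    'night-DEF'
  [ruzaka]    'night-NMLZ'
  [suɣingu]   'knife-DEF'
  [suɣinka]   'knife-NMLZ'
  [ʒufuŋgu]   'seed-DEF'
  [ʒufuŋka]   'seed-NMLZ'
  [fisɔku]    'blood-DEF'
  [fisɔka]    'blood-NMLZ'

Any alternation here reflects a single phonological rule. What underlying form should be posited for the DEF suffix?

The DEF suffix surfaces as [-gu] and [-ku], depending on the final segment of the stem.
The NMLZ suffix, which begins with [k], is invariant after every stem; so [k] is not altered by any rule here.
The DEF suffix is therefore /-gu/ underlyingly, with post-vocalic devoicing: voiced stops become voiceless after a vowel.

/-gu/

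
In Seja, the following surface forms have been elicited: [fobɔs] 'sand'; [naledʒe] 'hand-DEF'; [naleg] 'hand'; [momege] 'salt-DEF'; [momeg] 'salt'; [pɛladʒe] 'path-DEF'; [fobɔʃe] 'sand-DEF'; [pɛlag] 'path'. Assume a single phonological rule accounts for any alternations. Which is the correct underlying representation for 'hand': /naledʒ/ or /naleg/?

'hand' shows [g] ~ [dʒ] at the end of the stem ([naleg] vs [naledʒe]).
But 'salt' keeps [g] in both environments ([momeg], [momege]), so there is no rule changing /g/ to [dʒ] before the DEF suffix.
Therefore /dʒ/ is basic and [g] is derived by depalatalization (palato-alveolar /dʒ/ and /ʃ/ become [g] and [s] when no front vowel follows).

/naledʒ/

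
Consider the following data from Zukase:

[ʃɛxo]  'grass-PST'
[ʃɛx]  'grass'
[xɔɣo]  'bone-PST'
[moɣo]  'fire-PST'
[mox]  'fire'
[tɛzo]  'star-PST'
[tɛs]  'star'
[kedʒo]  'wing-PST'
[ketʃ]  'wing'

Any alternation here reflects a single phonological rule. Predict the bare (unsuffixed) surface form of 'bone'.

[xɔx]

The stem for 'fire' ends in [ɣ] in [moɣo] but [x] in [mox].
The stem 'grass' ([ʃɛxo], [ʃɛx]) shows [x] unchanged in both environments, so [x] cannot be basic with [ɣ] derived before the PST suffix.
The underlying segment must be /ɣ/; voiced obstruents become voiceless word-finally, yielding [x] there.
The one attested form of 'bone', [xɔɣo], shows underlying /xɔɣ/. Applying the same rule word-finally gives [xɔx].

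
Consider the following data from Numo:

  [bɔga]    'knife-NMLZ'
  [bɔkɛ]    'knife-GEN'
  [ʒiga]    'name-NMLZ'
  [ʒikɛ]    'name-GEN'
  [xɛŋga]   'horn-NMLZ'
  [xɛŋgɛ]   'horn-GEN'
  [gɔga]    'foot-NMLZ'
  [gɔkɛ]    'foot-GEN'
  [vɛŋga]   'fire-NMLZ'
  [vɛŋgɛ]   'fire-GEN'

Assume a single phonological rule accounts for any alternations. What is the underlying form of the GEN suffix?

/-kɛ/

The GEN morpheme has two allomorphs, [-gɛ] and [-kɛ].
By contrast the NMLZ suffix keeps its initial [g] throughout — that segment must be underlying.
The GEN suffix is therefore /-kɛ/ underlyingly, with post-nasal voicing: voiceless stops become voiced after a nasal.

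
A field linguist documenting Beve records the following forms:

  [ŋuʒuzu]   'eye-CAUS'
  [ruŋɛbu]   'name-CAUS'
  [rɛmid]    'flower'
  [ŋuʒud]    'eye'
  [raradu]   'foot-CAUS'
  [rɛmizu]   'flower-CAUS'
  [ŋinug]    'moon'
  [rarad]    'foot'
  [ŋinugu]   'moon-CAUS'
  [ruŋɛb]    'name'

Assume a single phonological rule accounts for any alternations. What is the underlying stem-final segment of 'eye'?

/z/

'eye' shows [z] ~ [d] at the end of the stem ([ŋuʒuzu] vs [ŋuʒud]).
If /d/ were underlying and a rule turned it into [z] before the CAUS suffix, 'foot' would also alternate; but it has [d] in both [raradu] and [rarad].
Therefore /z/ is basic and [d] is derived by word-final hardening (voiced fricatives become stops word-finally).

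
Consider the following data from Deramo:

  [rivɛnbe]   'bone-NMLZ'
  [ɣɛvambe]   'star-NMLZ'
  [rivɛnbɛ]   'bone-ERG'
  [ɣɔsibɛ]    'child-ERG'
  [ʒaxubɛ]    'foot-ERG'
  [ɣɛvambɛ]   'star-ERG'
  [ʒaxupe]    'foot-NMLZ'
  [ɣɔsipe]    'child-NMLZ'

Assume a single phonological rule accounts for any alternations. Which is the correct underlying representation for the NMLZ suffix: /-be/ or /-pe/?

The NMLZ morpheme has two allomorphs, [-be] and [-pe].
By contrast the ERG suffix keeps its initial [b] throughout — that segment must be underlying.
The NMLZ suffix is therefore /-pe/ underlyingly, with post-nasal voicing: voiceless stops become voiced after a nasal.

/-pe/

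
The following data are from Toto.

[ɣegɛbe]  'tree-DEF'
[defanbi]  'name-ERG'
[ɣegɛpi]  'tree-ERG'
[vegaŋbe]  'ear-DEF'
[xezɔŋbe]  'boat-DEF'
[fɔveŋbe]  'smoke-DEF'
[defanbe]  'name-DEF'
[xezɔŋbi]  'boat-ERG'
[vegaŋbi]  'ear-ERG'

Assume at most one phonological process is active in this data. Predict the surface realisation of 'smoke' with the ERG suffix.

The ERG suffix surfaces as [-bi] and [-pi], depending on the final segment of the stem.
The DEF suffix, which begins with [b], is invariant after every stem; so [b] is not altered by any rule here.
The ERG suffix is therefore /-pi/ underlyingly, with post-nasal voicing: voiceless stops become voiced after a nasal.
After 'smoke', which ends in a nasal, the suffix surfaces as [-bi], giving [fɔveŋbi].

[fɔveŋbi]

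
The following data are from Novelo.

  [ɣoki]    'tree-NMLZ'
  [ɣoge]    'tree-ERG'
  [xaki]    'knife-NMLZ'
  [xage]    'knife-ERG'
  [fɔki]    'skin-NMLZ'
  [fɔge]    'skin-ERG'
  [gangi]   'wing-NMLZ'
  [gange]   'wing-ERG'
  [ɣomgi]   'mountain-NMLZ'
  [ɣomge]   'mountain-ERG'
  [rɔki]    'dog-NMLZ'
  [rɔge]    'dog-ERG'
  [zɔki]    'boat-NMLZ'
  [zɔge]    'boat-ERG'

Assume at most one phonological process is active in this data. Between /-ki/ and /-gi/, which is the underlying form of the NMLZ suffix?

/-ki/

The NMLZ suffix surfaces as [-gi] and [-ki], depending on the final segment of the stem.
By contrast the ERG suffix keeps its initial [g] throughout — that segment must be underlying.
So the underlying form is /-ki/, and voiceless stops become voiced after a nasal.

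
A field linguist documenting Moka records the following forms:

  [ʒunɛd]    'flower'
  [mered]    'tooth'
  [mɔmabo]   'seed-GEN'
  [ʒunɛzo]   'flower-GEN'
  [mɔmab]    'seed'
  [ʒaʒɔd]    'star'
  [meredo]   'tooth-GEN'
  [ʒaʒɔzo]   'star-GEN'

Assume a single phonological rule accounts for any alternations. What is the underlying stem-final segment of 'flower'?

/z/

In [ʒunɛzo] and [ʒunɛd] the final segment of 'flower' alternates: [z] ~ [d].
But 'tooth' keeps [d] in both environments ([meredo], [mered]), so there is no rule changing /d/ to [z] before the GEN suffix.
Therefore /z/ is basic and [d] is derived by word-final hardening (voiced fricatives become stops word-finally).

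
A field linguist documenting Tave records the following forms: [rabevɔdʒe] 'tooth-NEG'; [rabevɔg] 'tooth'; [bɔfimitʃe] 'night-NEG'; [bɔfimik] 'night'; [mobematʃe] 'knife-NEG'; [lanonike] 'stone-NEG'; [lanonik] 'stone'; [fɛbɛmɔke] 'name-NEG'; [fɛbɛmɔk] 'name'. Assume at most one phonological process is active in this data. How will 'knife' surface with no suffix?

'night' shows [tʃ] ~ [k] at the end of the stem ([bɔfimitʃe] vs [bɔfimik]).
If /k/ were underlying and a rule turned it into [tʃ] before the NEG suffix, 'stone' would also alternate; but it has [k] in both [lanonike] and [lanonik].
Therefore /tʃ/ is basic and [k] is derived by depalatalization (palato-alveolar /tʃ/ and /dʒ/ become [k] and [g] when no front vowel follows).
From [mobematʃe] the stem 'knife' is /mobematʃ/; when no front vowel follows this yields [mobemak].

[mobemak]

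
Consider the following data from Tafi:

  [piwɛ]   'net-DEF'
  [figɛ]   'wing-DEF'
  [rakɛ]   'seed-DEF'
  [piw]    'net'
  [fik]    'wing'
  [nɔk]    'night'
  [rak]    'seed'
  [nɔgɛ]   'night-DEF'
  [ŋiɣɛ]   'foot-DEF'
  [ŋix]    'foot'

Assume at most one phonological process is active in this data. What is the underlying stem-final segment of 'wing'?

/g/

'wing' shows [k] ~ [g] at the end of the stem ([fik] vs [figɛ]).
But 'seed' keeps [k] in both environments ([rak], [rakɛ]), so there is no rule changing /k/ to [g] before the DEF suffix.
So /g/ is underlying, and a rule of word-final obstruent devoicing — voiced obstruents become voiceless word-finally — gives [k].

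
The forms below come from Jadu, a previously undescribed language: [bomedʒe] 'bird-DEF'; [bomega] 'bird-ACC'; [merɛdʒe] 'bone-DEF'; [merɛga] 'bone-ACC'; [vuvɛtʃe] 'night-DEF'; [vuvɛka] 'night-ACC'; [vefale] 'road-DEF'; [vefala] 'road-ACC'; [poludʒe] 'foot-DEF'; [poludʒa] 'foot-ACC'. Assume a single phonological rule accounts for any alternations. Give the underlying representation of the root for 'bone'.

/merɛg/

The root 'bone' surfaces as [merɛdʒe] and [merɛga], with a stem-final [dʒ] ~ [g] alternation.
Compare 'foot', with invariant [dʒ] in [poludʒe] and [poludʒa]: an analysis with underlying /dʒ/ and a rule producing [g] before the ACC suffix would wrongly predict alternation here too.
The alternation reflects palatalization before a front vowel: /k/ and /g/ become palato-alveolar [tʃ] and [dʒ] before a front vowel. /g/ is underlying.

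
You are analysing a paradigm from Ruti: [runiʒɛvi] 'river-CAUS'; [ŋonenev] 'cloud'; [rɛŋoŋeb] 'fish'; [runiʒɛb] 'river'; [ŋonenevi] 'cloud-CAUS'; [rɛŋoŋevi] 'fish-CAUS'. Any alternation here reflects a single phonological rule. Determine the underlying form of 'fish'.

The stem for 'fish' ends in [v] in [rɛŋoŋevi] but [b] in [rɛŋoŋeb].
Compare 'cloud', with invariant [v] in [ŋonenevi] and [ŋonenev]: an analysis with underlying /v/ and a rule producing [b] in isolation would wrongly predict alternation here too.
The alternation reflects intervocalic spirantization: voiced stops become fricatives between vowels. /b/ is underlying.
So 'fish' = /rɛŋoŋeb/.

/rɛŋoŋeb/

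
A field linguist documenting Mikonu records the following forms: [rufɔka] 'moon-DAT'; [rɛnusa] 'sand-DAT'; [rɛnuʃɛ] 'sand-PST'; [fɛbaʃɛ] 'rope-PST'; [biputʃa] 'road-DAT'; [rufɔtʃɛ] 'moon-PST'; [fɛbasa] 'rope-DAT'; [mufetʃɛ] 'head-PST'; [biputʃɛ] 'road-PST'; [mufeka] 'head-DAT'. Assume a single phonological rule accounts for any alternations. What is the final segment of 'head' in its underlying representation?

/k/

The stem for 'head' ends in [k] in [mufeka] but [tʃ] in [mufetʃɛ].
But 'road' keeps [tʃ] in both environments ([biputʃa], [biputʃɛ]), so there is no rule changing /tʃ/ to [k] before the DAT suffix.
Therefore /k/ is basic and [tʃ] is derived by palatalization before a front vowel (/k/ and /s/ become palato-alveolar [tʃ] and [ʃ] before a front vowel).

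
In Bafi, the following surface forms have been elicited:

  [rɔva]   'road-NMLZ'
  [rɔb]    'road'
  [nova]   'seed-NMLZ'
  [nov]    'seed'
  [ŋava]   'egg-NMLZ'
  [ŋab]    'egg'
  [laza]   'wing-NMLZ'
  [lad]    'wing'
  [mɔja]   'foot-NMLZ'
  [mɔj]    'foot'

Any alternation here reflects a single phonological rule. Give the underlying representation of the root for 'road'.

'road' shows [v] ~ [b] at the end of the stem ([rɔva] vs [rɔb]).
But 'seed' keeps [v] in both environments ([nova], [nov]), so there is no rule changing /v/ to [b] in isolation.
The underlying segment must be /b/; voiced stops become fricatives between vowels, yielding [v] there.

/rɔb/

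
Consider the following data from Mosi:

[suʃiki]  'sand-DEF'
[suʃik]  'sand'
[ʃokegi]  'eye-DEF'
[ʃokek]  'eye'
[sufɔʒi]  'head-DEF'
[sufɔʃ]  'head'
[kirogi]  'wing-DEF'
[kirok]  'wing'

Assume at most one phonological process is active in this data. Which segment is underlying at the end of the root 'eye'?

'eye' shows [g] ~ [k] at the end of the stem ([ʃokegi] vs [ʃokek]).
Compare 'sand', with invariant [k] in [suʃiki] and [suʃik]: an analysis with underlying /k/ and a rule producing [g] before the DEF suffix would wrongly predict alternation here too.
The alternation reflects word-final obstruent devoicing: voiced obstruents become voiceless word-finally. /g/ is underlying.

/g/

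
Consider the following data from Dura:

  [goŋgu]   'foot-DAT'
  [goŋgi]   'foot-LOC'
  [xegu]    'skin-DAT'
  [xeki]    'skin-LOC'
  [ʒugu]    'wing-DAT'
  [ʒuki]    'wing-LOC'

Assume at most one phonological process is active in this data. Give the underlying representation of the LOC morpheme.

The LOC morpheme has two allomorphs, [-gi] and [-ki].
The DAT suffix, which begins with [g], is invariant after every stem; so [g] is not altered by any rule here.
So the underlying form is /-ki/, and voiceless stops become voiced after a nasal.

/-ki/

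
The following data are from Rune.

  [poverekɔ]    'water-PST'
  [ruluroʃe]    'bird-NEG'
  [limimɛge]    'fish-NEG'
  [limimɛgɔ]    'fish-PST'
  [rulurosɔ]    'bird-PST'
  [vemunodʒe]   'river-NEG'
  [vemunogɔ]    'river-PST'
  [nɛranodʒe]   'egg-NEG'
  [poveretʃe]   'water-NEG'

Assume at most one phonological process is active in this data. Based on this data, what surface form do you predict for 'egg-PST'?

[nɛranogɔ]

In [vemunodʒe] and [vemunogɔ] the final segment of 'river' alternates: [dʒ] ~ [g].
The stem 'fish' ([limimɛge], [limimɛgɔ]) shows [g] unchanged in both environments, so [g] cannot be basic with [dʒ] derived before the NEG suffix.
The underlying segment must be /dʒ/; palato-alveolar /tʃ/, /dʒ/ and /ʃ/ become [k], [g] and [s] when no front vowel follows, yielding [g] there.
From [nɛranodʒe] the stem 'egg' is /nɛranodʒ/; when no front vowel follows this yields [nɛranogɔ].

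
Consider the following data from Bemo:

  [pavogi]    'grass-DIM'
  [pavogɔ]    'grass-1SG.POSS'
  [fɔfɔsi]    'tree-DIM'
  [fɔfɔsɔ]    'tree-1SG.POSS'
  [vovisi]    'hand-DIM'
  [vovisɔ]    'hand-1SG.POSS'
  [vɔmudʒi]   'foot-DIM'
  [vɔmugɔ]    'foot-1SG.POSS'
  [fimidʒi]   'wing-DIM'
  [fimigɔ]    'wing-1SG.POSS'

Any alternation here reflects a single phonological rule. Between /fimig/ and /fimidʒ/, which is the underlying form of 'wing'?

In [fimidʒi] and [fimigɔ] the final segment of 'wing' alternates: [dʒ] ~ [g].
But 'grass' keeps [g] in both environments ([pavogi], [pavogɔ]), so there is no rule changing /g/ to [dʒ] before the DIM suffix.
Therefore /dʒ/ is basic and [g] is derived by depalatalization (palato-alveolar /dʒ/ becomes [g] when no front vowel follows).

/fimidʒ/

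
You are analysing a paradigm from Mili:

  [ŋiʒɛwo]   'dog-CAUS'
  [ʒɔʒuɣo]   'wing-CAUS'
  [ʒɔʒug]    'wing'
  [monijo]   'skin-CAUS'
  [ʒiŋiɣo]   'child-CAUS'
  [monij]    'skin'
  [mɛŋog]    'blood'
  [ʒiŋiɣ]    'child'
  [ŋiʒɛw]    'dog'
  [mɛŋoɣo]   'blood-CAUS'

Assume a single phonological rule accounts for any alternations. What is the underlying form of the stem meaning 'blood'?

In [mɛŋoɣo] and [mɛŋog] the final segment of 'blood' alternates: [ɣ] ~ [g].
The stem 'child' ([ʒiŋiɣo], [ʒiŋiɣ]) shows [ɣ] unchanged in both environments, so [ɣ] cannot be basic with [g] derived in isolation.
So /g/ is underlying, and a rule of intervocalic spirantization — voiced stops become fricatives between vowels — gives [ɣ].
So 'blood' = /mɛŋog/.

/mɛŋog/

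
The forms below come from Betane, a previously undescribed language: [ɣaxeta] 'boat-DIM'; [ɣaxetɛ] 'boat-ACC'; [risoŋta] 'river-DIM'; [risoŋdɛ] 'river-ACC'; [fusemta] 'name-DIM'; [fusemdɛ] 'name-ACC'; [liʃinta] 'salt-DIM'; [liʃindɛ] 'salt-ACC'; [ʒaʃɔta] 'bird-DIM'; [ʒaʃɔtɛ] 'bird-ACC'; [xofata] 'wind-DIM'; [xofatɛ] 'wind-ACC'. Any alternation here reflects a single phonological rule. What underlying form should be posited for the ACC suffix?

/-dɛ/

The ACC morpheme has two allomorphs, [-dɛ] and [-tɛ].
By contrast the DIM suffix keeps its initial [t] throughout — that segment must be underlying.
The ACC suffix is therefore /-dɛ/ underlyingly, with post-vocalic devoicing: voiced stops become voiceless after a vowel.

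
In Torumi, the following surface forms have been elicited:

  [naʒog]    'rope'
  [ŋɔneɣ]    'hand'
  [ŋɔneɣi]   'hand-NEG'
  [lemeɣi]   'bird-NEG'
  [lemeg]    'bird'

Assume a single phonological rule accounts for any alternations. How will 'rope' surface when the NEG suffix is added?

The stem for 'bird' ends in [ɣ] in [lemeɣi] but [g] in [lemeg].
If /ɣ/ were underlying and a rule turned it into [g] in isolation, 'hand' would also alternate; but it has [ɣ] in both [ŋɔneɣi] and [ŋɔneɣ].
The underlying segment must be /g/; voiced stops become fricatives between vowels, yielding [ɣ] there.
The one attested form of 'rope', [naʒog], shows underlying /naʒog/. Applying the same rule between vowels gives [naʒoɣi].

[naʒoɣi]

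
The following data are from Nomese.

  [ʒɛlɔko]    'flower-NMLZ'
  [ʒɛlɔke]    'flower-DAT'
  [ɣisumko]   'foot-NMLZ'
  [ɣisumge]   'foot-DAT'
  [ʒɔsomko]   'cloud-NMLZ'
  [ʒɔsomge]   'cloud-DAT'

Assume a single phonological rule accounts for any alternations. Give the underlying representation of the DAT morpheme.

The DAT suffix surfaces as [-ge] and [-ke], depending on the final segment of the stem.
By contrast the NMLZ suffix keeps its initial [k] throughout — that segment must be underlying.
So the underlying form is /-ge/, and voiced stops become voiceless after a vowel.

/-ge/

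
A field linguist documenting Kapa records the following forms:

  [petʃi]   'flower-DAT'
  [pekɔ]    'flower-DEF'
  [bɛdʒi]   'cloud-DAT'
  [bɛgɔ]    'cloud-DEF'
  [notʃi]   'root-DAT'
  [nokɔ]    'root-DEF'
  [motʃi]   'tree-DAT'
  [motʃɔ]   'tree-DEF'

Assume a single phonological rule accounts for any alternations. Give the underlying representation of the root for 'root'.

The root 'root' surfaces as [notʃi] and [nokɔ], with a stem-final [tʃ] ~ [k] alternation.
If /tʃ/ were underlying and a rule turned it into [k] before the DEF suffix, 'tree' would also alternate; but it has [tʃ] in both [motʃi] and [motʃɔ].
Therefore /k/ is basic and [tʃ] is derived by palatalization before a front vowel (/k/ and /g/ become palato-alveolar [tʃ] and [dʒ] before a front vowel).
Hence 'root' is /nok/ underlyingly.

/nok/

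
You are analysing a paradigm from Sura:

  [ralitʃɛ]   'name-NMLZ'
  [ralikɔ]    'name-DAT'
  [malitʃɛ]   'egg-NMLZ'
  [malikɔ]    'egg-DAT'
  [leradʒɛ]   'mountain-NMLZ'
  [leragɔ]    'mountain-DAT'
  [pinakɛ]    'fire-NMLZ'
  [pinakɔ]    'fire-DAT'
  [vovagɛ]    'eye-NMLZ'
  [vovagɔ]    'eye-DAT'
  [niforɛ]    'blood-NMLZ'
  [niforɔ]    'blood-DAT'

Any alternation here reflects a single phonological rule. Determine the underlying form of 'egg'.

/malitʃ/

The root 'egg' surfaces as [malitʃɛ] and [malikɔ], with a stem-final [tʃ] ~ [k] alternation.
But 'fire' keeps [k] in both environments ([pinakɛ], [pinakɔ]), so there is no rule changing /k/ to [tʃ] before the NMLZ suffix.
So /tʃ/ is underlying, and a rule of depalatalization — palato-alveolar /tʃ/ and /dʒ/ become [k] and [g] when no front vowel follows — gives [k].
So 'egg' = /malitʃ/.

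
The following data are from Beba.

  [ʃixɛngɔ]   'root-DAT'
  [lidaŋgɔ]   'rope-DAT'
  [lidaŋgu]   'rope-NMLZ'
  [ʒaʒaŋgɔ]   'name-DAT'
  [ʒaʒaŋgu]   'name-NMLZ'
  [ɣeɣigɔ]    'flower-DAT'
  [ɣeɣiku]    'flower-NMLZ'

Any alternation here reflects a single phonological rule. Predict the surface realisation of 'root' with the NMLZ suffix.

The NMLZ suffix surfaces as [-gu] and [-ku], depending on the final segment of the stem.
By contrast the DAT suffix keeps its initial [g] throughout — that segment must be underlying.
The NMLZ suffix is therefore /-ku/ underlyingly, with post-nasal voicing: voiceless stops become voiced after a nasal.
After 'root', which ends in a nasal, the suffix surfaces as [-gu], giving [ʃixɛngu].

[ʃixɛngu]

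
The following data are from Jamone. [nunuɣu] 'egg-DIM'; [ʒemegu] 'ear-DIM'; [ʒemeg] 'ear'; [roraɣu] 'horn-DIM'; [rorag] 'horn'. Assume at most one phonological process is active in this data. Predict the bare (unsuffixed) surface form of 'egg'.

The root 'horn' surfaces as [roraɣu] and [rorag], with a stem-final [ɣ] ~ [g] alternation.
The stem 'ear' ([ʒemegu], [ʒemeg]) shows [g] unchanged in both environments, so [g] cannot be basic with [ɣ] derived before the DIM suffix.
Therefore /ɣ/ is basic and [g] is derived by word-final hardening (voiced fricatives become stops word-finally).
From [nunuɣu] the stem 'egg' is /nunuɣ/; word-finally this yields [nunug].

[nunug]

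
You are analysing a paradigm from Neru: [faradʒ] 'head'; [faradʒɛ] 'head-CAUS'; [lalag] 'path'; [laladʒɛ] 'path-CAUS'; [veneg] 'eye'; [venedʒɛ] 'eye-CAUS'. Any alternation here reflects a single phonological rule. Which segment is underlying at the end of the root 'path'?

'path' shows [g] ~ [dʒ] at the end of the stem ([lalag] vs [laladʒɛ]).
The stem 'head' ([faradʒ], [faradʒɛ]) shows [dʒ] unchanged in both environments, so [dʒ] cannot be basic with [g] derived in isolation.
Therefore /g/ is basic and [dʒ] is derived by palatalization before a front vowel (/g/ becomes palato-alveolar [dʒ] before a front vowel).

/g/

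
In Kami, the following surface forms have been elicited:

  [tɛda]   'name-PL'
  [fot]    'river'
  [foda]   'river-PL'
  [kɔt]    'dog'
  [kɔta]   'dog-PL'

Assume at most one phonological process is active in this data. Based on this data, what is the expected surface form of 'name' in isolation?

[tɛt]

In [fot] and [foda] the final segment of 'river' alternates: [t] ~ [d].
But 'dog' keeps [t] in both environments ([kɔt], [kɔta]), so there is no rule changing /t/ to [d] before the PL suffix.
The underlying segment must be /d/; voiced obstruents become voiceless word-finally, yielding [t] there.
The one attested form of 'name', [tɛda], shows underlying /tɛd/. Applying the same rule word-finally gives [tɛt].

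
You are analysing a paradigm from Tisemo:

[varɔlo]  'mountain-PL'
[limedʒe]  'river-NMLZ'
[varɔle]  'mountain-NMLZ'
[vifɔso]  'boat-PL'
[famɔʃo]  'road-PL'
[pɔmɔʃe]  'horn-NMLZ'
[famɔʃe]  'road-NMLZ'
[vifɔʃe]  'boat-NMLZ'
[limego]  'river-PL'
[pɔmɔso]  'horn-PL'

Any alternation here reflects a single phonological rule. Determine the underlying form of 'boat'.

/vifɔs/

The stem for 'boat' ends in [s] in [vifɔso] but [ʃ] in [vifɔʃe].
But 'road' keeps [ʃ] in both environments ([famɔʃo], [famɔʃe]), so there is no rule changing /ʃ/ to [s] before the PL suffix.
The alternation reflects palatalization before a front vowel: /g/ and /s/ become palato-alveolar [dʒ] and [ʃ] before a front vowel. /s/ is underlying.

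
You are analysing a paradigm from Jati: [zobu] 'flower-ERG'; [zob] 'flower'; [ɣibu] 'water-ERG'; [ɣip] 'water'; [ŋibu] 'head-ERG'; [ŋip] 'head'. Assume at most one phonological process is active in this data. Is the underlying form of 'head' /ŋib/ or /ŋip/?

/ŋip/

'head' shows [b] ~ [p] at the end of the stem ([ŋibu] vs [ŋip]).
But 'flower' keeps [b] in both environments ([zobu], [zob]), so there is no rule changing /b/ to [p] in isolation.
So /p/ is underlying, and a rule of intervocalic voicing — voiceless stops become voiced between vowels — gives [b].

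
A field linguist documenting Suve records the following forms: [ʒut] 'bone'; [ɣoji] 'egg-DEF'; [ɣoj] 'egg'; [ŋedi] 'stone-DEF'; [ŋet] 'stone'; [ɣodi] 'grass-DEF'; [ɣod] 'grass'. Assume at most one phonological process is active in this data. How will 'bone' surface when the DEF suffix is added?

The root 'stone' surfaces as [ŋedi] and [ŋet], with a stem-final [d] ~ [t] alternation.
If /d/ were underlying and a rule turned it into [t] in isolation, 'grass' would also alternate; but it has [d] in both [ɣodi] and [ɣod].
The underlying segment must be /t/; voiceless stops become voiced between vowels, yielding [d] there.
The one attested form of 'bone', [ʒut], shows underlying /ʒut/. Applying the same rule between vowels gives [ʒudi].

[ʒudi]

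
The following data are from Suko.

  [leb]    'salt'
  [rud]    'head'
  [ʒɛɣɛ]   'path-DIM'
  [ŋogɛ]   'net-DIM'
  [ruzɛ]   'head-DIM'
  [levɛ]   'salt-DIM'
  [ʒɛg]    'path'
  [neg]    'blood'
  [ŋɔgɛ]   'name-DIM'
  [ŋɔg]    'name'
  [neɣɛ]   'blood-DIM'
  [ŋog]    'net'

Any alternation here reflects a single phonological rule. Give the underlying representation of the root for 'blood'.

/neɣ/

The stem for 'blood' ends in [g] in [neg] but [ɣ] in [neɣɛ].
But 'name' keeps [g] in both environments ([ŋɔg], [ŋɔgɛ]), so there is no rule changing /g/ to [ɣ] before the DIM suffix.
The underlying segment must be /ɣ/; voiced fricatives become stops word-finally, yielding [g] there.
Hence 'blood' is /neɣ/ underlyingly.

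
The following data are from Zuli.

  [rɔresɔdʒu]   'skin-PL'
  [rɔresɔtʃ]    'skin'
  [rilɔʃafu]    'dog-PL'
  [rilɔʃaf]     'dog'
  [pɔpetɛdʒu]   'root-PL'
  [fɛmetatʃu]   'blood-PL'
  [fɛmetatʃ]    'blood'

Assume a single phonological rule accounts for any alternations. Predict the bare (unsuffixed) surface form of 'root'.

The stem for 'skin' ends in [dʒ] in [rɔresɔdʒu] but [tʃ] in [rɔresɔtʃ].
But 'blood' keeps [tʃ] in both environments ([fɛmetatʃu], [fɛmetatʃ]), so there is no rule changing /tʃ/ to [dʒ] before the PL suffix.
The underlying segment must be /dʒ/; voiced obstruents become voiceless word-finally, yielding [tʃ] there.
The one attested form of 'root', [pɔpetɛdʒu], shows underlying /pɔpetɛdʒ/. Applying the same rule word-finally gives [pɔpetɛtʃ].

[pɔpetɛtʃ]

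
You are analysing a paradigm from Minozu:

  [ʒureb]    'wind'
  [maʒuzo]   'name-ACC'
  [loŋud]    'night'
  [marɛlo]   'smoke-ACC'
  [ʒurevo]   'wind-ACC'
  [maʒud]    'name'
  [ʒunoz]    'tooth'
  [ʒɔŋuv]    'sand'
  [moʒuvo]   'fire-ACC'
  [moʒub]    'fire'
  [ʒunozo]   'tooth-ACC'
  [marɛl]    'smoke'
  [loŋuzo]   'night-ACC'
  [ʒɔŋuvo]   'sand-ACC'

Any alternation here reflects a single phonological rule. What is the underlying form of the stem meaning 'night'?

/loŋud/

In [loŋuzo] and [loŋud] the final segment of 'night' alternates: [z] ~ [d].
The stem 'tooth' ([ʒunozo], [ʒunoz]) shows [z] unchanged in both environments, so [z] cannot be basic with [d] derived in isolation.
The alternation reflects intervocalic spirantization: voiced stops become fricatives between vowels. /d/ is underlying.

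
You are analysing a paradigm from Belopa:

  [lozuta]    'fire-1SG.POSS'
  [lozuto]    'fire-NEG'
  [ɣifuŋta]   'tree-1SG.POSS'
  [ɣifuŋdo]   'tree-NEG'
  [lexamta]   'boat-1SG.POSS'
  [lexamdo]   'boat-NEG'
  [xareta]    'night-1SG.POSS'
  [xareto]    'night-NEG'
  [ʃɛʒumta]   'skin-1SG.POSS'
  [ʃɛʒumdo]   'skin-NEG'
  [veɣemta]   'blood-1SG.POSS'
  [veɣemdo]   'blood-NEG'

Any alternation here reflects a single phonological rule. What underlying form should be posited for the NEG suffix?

The NEG morpheme has two allomorphs, [-do] and [-to].
By contrast the 1SG.POSS suffix keeps its initial [t] throughout — that segment must be underlying.
The NEG suffix is therefore /-do/ underlyingly, with post-vocalic devoicing: voiced stops become voiceless after a vowel.

/-do/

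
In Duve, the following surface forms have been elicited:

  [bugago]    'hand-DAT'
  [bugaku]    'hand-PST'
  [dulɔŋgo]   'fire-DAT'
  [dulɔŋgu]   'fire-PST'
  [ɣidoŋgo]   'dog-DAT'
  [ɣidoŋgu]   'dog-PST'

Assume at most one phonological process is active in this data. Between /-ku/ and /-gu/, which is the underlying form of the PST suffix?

/-ku/

The PST morpheme has two allomorphs, [-gu] and [-ku].
The DAT suffix, which begins with [g], is invariant after every stem; so [g] is not altered by any rule here.
So the underlying form is /-ku/, and voiceless stops become voiced after a nasal.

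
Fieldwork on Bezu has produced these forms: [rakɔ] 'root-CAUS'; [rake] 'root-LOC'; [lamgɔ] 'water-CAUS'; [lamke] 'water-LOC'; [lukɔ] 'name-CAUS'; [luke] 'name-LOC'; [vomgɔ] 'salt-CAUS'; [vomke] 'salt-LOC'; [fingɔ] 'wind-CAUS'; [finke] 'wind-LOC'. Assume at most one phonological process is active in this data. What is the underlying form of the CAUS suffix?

The CAUS morpheme has two allomorphs, [-gɔ] and [-kɔ].
By contrast the LOC suffix keeps its initial [k] throughout — that segment must be underlying.
So the underlying form is /-gɔ/, and voiced stops become voiceless after a vowel.

/-gɔ/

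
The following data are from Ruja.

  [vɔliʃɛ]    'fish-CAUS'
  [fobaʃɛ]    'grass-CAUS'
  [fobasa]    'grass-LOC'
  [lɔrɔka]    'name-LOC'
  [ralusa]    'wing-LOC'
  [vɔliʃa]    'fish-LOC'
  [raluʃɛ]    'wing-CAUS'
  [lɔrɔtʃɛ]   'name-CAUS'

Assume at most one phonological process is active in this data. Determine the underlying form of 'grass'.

/fobas/

In [fobaʃɛ] and [fobasa] the final segment of 'grass' alternates: [ʃ] ~ [s].
Compare 'fish', with invariant [ʃ] in [vɔliʃɛ] and [vɔliʃa]: an analysis with underlying /ʃ/ and a rule producing [s] before the LOC suffix would wrongly predict alternation here too.
The alternation reflects palatalization before a front vowel: /k/ and /s/ become palato-alveolar [tʃ] and [ʃ] before a front vowel. /s/ is underlying.
The underlying form of 'grass' is therefore /fobas/.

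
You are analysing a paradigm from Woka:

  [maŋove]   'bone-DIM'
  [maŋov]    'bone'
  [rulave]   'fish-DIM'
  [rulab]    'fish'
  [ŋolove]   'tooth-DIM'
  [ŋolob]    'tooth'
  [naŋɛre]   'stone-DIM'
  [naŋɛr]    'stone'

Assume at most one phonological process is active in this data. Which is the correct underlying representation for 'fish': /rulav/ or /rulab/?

The stem for 'fish' ends in [v] in [rulave] but [b] in [rulab].
Compare 'bone', with invariant [v] in [maŋove] and [maŋov]: an analysis with underlying /v/ and a rule producing [b] in isolation would wrongly predict alternation here too.
So /b/ is underlying, and a rule of intervocalic spirantization — voiced stops become fricatives between vowels — gives [v].

/rulab/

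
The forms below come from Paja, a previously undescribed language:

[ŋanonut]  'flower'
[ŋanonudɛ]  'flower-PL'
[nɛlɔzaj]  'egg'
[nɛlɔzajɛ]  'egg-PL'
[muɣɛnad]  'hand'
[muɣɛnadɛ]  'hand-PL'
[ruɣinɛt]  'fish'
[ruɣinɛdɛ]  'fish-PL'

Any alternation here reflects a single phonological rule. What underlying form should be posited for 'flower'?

The root 'flower' surfaces as [ŋanonut] and [ŋanonudɛ], with a stem-final [t] ~ [d] alternation.
Compare 'hand', with invariant [d] in [muɣɛnad] and [muɣɛnadɛ]: an analysis with underlying /d/ and a rule producing [t] in isolation would wrongly predict alternation here too.
So /t/ is underlying, and a rule of intervocalic voicing — voiceless stops become voiced between vowels — gives [d].

/ŋanonut/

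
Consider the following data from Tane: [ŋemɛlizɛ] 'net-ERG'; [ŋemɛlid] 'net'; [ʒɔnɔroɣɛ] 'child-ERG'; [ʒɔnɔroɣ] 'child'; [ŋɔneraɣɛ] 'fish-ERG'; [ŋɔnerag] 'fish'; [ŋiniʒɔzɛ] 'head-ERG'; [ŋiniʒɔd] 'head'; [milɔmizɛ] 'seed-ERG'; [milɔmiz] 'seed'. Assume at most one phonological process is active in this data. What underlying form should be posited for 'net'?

The root 'net' surfaces as [ŋemɛlizɛ] and [ŋemɛlid], with a stem-final [z] ~ [d] alternation.
If /z/ were underlying and a rule turned it into [d] in isolation, 'seed' would also alternate; but it has [z] in both [milɔmizɛ] and [milɔmiz].
Therefore /d/ is basic and [z] is derived by intervocalic spirantization (voiced stops become fricatives between vowels).
Hence 'net' is /ŋemɛlid/ underlyingly.

/ŋemɛlid/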